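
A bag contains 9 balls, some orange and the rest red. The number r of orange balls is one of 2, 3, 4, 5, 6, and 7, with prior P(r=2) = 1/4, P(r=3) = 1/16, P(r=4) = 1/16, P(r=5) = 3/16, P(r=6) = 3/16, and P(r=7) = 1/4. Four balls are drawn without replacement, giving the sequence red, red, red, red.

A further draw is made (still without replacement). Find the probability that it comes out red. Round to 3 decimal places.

Under each hypothesis, the probability of the observed sequence is: P(data | r = 2) = (7/9)(6/8)(5/7)(4/6) = 0.27778; P(data | r = 3) = (6/9)(5/8)(4/7)(3/6) = 0.11905; P(data | r = 4) = (5/9)(4/8)(3/7)(2/6) = 0.039683; P(data | r = 5) = (4/9)(3/8)(2/7)(1/6) = 0.0079365; P(data | r = 6) = (3/9)(2/8)(1/7)(0/6) = 0; P(data | r = 7) = (2/9)(1/8)(0/7) = 0.
Weighting by the prior gives 1/4 · 0.27778 = 0.069444, 1/16 · 0.11905 = 0.0074405, 1/16 · 0.039683 = 0.0024802, 3/16 · 0.0079365 = 0.0014881, 3/16 · 0 = 0, 1/4 · 0 = 0; with total 0.080853.
Dividing through by the total gives posterior P(r = 2 | data) = 0.8589, P(r = 3 | data) = 0.092025, P(r = 4 | data) = 0.030675, P(r = 5 | data) = 0.018405, P(r = 6 | data) = 0, P(r = 7 | data) = 0.
So P(red next | data) = Σ P(red next | H) P(H | data) = (3/5)(0.8589) + (2/5)(0.092025) + (1/5)(0.030675) + (0)(0.018405) = 0.55828.

0.558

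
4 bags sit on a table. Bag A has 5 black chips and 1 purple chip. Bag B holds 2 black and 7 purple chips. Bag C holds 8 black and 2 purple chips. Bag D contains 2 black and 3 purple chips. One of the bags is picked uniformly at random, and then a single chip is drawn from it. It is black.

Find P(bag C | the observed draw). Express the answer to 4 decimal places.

0.3547

For each hypothesis, P(data | H) works out to: P(data | bag A) = (5/6) = 5/6; P(data | bag B) = (2/9) = 2/9; P(data | bag C) = (8/10) = 4/5; P(data | bag D) = (2/5) = 2/5.
Multiplying each by its prior: 1/4 · 5/6 = 5/24, 1/4 · 2/9 = 1/18, 1/4 · 4/5 = 1/5, 1/4 · 2/5 = 1/10; these sum to 203/360.
So P(bag C | data) = (1/5) / (203/360) = 72/203.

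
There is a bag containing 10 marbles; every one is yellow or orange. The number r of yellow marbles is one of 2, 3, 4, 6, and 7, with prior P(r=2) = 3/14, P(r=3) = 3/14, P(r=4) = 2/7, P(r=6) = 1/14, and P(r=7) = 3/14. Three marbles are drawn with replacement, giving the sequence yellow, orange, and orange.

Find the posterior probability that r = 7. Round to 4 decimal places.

For each hypothesis, P(data | H) works out to: P(data | r = 2) = (2/10)(8/10)(8/10) = 0.128; P(data | r = 3) = (3/10)(7/10)(7/10) = 0.147; P(data | r = 4) = (4/10)(6/10)(6/10) = 0.144; P(data | r = 6) = (6/10)(4/10)(4/10) = 0.096; P(data | r = 7) = (7/10)(3/10)(3/10) = 0.063.
Multiplying each by its prior: 3/14 · 0.128 = 0.027429, 3/14 · 0.147 = 0.0315, 2/7 · 0.144 = 0.041143, 1/14 · 0.096 = 0.0068571, 3/14 · 0.063 = 0.0135; with total 0.12043.
So P(r = 7 | data) = (0.0135) / (0.12043) = 0.1121.

0.1121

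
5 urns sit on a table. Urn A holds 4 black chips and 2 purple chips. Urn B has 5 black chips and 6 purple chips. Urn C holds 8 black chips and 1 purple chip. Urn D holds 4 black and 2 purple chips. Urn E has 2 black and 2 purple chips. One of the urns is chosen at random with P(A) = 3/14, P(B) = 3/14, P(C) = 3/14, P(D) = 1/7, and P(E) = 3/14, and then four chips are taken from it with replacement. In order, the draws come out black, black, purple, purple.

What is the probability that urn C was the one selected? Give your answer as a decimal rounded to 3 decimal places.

Under each hypothesis, the probability of the observed sequence is: P(data | urn A) = (4/6)(4/6)(2/6)(2/6) = 0.049383; P(data | urn B) = (5/11)(5/11)(6/11)(6/11) = 0.061471; P(data | urn C) = (8/9)(8/9)(1/9)(1/9) = 0.0097546; P(data | urn D) = (4/6)(4/6)(2/6)(2/6) = 0.049383; P(data | urn E) = (2/4)(2/4)(2/4)(2/4) = 0.0625.
The prior-weighted likelihoods are 3/14 · 0.049383 = 0.010582, 3/14 · 0.061471 = 0.013172, 3/14 · 0.0097546 = 0.0020903, 1/7 · 0.049383 = 0.0070547, 3/14 · 0.0625 = 0.013393; summing to 0.046292.
So P(urn C | data) = (0.0020903) / (0.046292) = 0.045154.

0.045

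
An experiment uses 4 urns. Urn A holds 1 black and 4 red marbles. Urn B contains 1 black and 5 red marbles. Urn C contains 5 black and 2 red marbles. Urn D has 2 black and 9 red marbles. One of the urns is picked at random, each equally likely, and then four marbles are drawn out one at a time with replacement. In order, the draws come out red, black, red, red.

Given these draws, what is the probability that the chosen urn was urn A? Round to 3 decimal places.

0.325

For each hypothesis, P(data | H) works out to: P(data | urn A) = (4/5)(1/5)(4/5)(4/5) = 0.1024; P(data | urn B) = (5/6)(1/6)(5/6)(5/6) = 0.096451; P(data | urn C) = (2/7)(5/7)(2/7)(2/7) = 0.01666; P(data | urn D) = (9/11)(2/11)(9/11)(9/11) = 0.099583.
Multiplying each by its prior: 1/4 · 0.1024 = 0.0256, 1/4 · 0.096451 = 0.024113, 1/4 · 0.01666 = 0.0041649, 1/4 · 0.099583 = 0.024896; summing to 0.078773.
So P(urn A | data) = (0.0256) / (0.078773) = 0.32498.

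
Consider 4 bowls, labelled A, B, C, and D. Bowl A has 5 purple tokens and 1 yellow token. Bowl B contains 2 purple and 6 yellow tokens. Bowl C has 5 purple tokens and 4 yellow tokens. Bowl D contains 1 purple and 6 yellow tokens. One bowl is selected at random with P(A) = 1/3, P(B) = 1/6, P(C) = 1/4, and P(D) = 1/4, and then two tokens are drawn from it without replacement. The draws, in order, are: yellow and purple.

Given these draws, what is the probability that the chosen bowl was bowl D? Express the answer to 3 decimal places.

Compute the likelihood of the observed sequence for each case: P(data | bowl A) = (1/6)(5/5) = 1/6; P(data | bowl B) = (6/8)(2/7) = 3/14; P(data | bowl C) = (4/9)(5/8) = 5/18; P(data | bowl D) = (6/7)(1/6) = 1/7.
Multiplying each by its prior: 1/3 · 1/6 = 1/18, 1/6 · 3/14 = 1/28, 1/4 · 5/18 = 5/72, 1/4 · 1/7 = 1/28; these sum to 11/56.
Hence P(bowl D | data) = (1/28) / (11/56) = 2/11.

0.182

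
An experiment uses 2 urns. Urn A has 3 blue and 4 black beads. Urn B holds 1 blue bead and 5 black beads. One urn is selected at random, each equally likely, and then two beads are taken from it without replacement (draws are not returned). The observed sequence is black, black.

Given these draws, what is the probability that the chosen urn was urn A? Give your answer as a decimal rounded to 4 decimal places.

Compute the likelihood of the observed sequence for each case: P(data | urn A) = (4/7)(3/6) = 2/7; P(data | urn B) = (5/6)(4/5) = 2/3.
The prior-weighted likelihoods are 1/2 · 2/7 = 1/7, 1/2 · 2/3 = 1/3; with total 10/21.
So P(urn A | data) = (1/7) / (10/21) = 3/10.

0.3000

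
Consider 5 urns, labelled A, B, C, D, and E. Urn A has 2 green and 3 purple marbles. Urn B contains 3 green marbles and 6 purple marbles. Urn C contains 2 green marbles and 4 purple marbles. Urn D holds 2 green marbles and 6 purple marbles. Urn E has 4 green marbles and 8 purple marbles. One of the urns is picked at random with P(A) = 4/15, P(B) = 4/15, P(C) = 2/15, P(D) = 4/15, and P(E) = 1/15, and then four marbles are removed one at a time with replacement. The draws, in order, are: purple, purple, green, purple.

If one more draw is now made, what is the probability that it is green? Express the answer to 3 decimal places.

For each hypothesis, P(data | H) works out to: P(data | urn A) = (3/5)(3/5)(2/5)(3/5) = 0.0864; P(data | urn B) = (6/9)(6/9)(3/9)(6/9) = 0.098765; P(data | urn C) = (4/6)(4/6)(2/6)(4/6) = 0.098765; P(data | urn D) = (6/8)(6/8)(2/8)(6/8) = 0.10547; P(data | urn E) = (8/12)(8/12)(4/12)(8/12) = 0.098765.
Weighting by the prior gives 4/15 · 0.0864 = 0.02304, 4/15 · 0.098765 = 0.026337, 2/15 · 0.098765 = 0.013169, 4/15 · 0.10547 = 0.028125, 1/15 · 0.098765 = 0.0065844; with total 0.097256.
Dividing through by the total gives posterior P(urn A | data) = 0.2369, P(urn B | data) = 0.27081, P(urn C | data) = 0.1354, P(urn D | data) = 0.28919, P(urn E | data) = 0.067702.
So P(green next | data) = Σ P(green next | H) P(H | data) = (2/5)(0.2369) + (1/3)(0.27081) + (1/3)(0.1354) + (1/4)(0.28919) + (1/3)(0.067702) = 0.32503.

0.325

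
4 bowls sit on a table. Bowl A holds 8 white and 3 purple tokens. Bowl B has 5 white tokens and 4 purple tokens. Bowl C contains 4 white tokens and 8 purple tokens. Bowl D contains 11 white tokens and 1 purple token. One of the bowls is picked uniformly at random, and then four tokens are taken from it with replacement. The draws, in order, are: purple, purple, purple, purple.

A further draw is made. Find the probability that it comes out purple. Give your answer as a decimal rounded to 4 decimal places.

For each hypothesis, P(data | H) works out to: P(data | bowl A) = (3/11)(3/11)(3/11)(3/11) = 0.0055324; P(data | bowl B) = (4/9)(4/9)(4/9)(4/9) = 0.039018; P(data | bowl C) = (8/12)(8/12)(8/12)(8/12) = 0.19753; P(data | bowl D) = (1/12)(1/12)(1/12)(1/12) = 4.8225e-05.
Multiplying each by its prior: 1/4 · 0.0055324 = 0.0013831, 1/4 · 0.039018 = 0.0097546, 1/4 · 0.19753 = 0.049383, 1/4 · 4.8225e-05 = 1.2056e-05; these sum to 0.060532.
The posterior is then P(bowl A | data) = 0.022849, P(bowl B | data) = 0.16115, P(bowl C | data) = 0.81581, P(bowl D | data) = 0.00019917.
Averaging over the posterior, P(purple next | data) = (3/11)(0.022849) + (4/9)(0.16115) + (2/3)(0.81581) + (1/12)(0.00019917) = 0.62174.

0.6217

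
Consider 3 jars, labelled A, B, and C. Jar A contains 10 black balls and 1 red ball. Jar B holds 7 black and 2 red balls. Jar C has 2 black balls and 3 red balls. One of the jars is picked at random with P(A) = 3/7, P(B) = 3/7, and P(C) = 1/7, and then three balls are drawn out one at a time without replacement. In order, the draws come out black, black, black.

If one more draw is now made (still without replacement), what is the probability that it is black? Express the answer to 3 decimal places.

Under each hypothesis, the probability of the observed sequence is: P(data | jar A) = (10/11)(9/10)(8/9) = 8/11; P(data | jar B) = (7/9)(6/8)(5/7) = 5/12; P(data | jar C) = (2/5)(1/4)(0/3) = 0.
The prior-weighted likelihoods are 3/7 · 8/11 = 24/77, 3/7 · 5/12 = 5/28, 1/7 · 0 = 0; these sum to 151/308.
Normalising, the posterior is P(jar A | data) = 96/151, P(jar B | data) = 55/151, P(jar C | data) = 0.
Averaging over the posterior, P(black next | data) = (7/8)(96/151) + (2/3)(55/151) = 362/453.

0.799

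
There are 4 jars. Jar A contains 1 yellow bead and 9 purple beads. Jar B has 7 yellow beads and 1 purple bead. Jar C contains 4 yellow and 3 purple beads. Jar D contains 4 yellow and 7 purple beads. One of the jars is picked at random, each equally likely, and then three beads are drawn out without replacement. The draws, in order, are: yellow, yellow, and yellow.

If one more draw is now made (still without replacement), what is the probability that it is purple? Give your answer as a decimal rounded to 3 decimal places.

0.304

For each hypothesis, P(data | H) works out to: P(data | jar A) = (1/10)(0/9) = 0; P(data | jar B) = (7/8)(6/7)(5/6) = 0.625; P(data | jar C) = (4/7)(3/6)(2/5) = 0.11429; P(data | jar D) = (4/11)(3/10)(2/9) = 0.024242.
The prior-weighted likelihoods are 1/4 · 0 = 0, 1/4 · 0.625 = 0.15625, 1/4 · 0.11429 = 0.028571, 1/4 · 0.024242 = 0.0060606; with total 0.19088.
Dividing through by the total gives posterior P(jar A | data) = 0, P(jar B | data) = 0.81857, P(jar C | data) = 0.14968, P(jar D | data) = 0.031751.
The predictive probability is P(purple next | data) = (1/5)(0.81857) + (3/4)(0.14968) + (7/8)(0.031751) = 0.30376.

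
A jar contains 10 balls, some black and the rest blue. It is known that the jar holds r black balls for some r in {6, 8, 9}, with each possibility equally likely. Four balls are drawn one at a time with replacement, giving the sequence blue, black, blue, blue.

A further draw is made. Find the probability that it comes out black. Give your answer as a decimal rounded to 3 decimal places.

The likelihood of the observed sequence under each hypothesis: P(data | r = 6) = (4/10)(6/10)(4/10)(4/10) = 0.0384; P(data | r = 8) = (2/10)(8/10)(2/10)(2/10) = 0.0064; P(data | r = 9) = (1/10)(9/10)(1/10)(1/10) = 0.0009.
Multiplying each by its prior: 1/3 · 0.0384 = 0.0128, 1/3 · 0.0064 = 0.0021333, 1/3 · 0.0009 = 0.0003; with total 0.015233.
Normalising, the posterior is P(r = 6 | data) = 0.84026, P(r = 8 | data) = 0.14004, P(r = 9 | data) = 0.019694.
Averaging over the posterior, P(black next | data) = (3/5)(0.84026) + (4/5)(0.14004) + (9/10)(0.019694) = 0.63392.

0.634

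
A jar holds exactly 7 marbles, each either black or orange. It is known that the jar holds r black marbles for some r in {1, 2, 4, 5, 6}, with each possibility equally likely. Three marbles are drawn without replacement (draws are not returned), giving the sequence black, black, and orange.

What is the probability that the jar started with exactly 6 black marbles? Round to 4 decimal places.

0.2586

For each hypothesis, P(data | H) works out to: P(data | r = 1) = (1/7)(0/6) = 0; P(data | r = 2) = (2/7)(1/6)(5/5) = 1/21; P(data | r = 4) = (4/7)(3/6)(3/5) = 6/35; P(data | r = 5) = (5/7)(4/6)(2/5) = 4/21; P(data | r = 6) = (6/7)(5/6)(1/5) = 1/7.
The prior-weighted likelihoods are 1/5 · 0 = 0, 1/5 · 1/21 = 1/105, 1/5 · 6/35 = 6/175, 1/5 · 4/21 = 4/105, 1/5 · 1/7 = 1/35; summing to 58/525.
Hence P(r = 6 | data) = (1/35) / (58/525) = 15/58.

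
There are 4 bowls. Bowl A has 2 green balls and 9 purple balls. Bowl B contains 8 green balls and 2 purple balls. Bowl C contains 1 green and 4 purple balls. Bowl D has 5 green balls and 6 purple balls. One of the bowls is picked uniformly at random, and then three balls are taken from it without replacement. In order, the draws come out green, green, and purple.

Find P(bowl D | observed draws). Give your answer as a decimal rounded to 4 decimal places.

Compute the likelihood of the observed sequence for each case: P(data | bowl A) = (2/11)(1/10)(9/9) = 1/55; P(data | bowl B) = (8/10)(7/9)(2/8) = 7/45; P(data | bowl C) = (1/5)(0/4) = 0; P(data | bowl D) = (5/11)(4/10)(6/9) = 4/33.
Multiplying each by its prior: 1/4 · 1/55 = 1/220, 1/4 · 7/45 = 7/180, 1/4 · 0 = 0, 1/4 · 4/33 = 1/33; with total 73/990.
So P(bowl D | data) = (1/33) / (73/990) = 30/73.

0.4110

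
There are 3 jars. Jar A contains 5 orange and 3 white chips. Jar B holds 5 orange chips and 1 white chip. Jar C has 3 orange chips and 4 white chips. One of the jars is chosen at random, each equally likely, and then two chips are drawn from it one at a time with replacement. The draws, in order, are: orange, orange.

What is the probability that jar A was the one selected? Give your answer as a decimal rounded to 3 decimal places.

Under each hypothesis, the probability of the observed sequence is: P(data | jar A) = (5/8)(5/8) = 0.39062; P(data | jar B) = (5/6)(5/6) = 0.69444; P(data | jar C) = (3/7)(3/7) = 0.18367.
Multiplying each by its prior: 1/3 · 0.39062 = 0.13021, 1/3 · 0.69444 = 0.23148, 1/3 · 0.18367 = 0.061224; summing to 0.42291.
By Bayes' rule, P(jar A | data) = (0.13021) / (0.42291) = 0.30788.

0.308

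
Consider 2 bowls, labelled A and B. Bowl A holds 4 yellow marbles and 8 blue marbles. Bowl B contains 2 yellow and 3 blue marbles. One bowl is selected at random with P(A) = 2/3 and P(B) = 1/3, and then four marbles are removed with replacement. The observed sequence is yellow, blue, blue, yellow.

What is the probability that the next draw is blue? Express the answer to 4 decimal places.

0.6421

The likelihood of the observed sequence under each hypothesis: P(data | bowl A) = (4/12)(8/12)(8/12)(4/12) = 0.049383; P(data | bowl B) = (2/5)(3/5)(3/5)(2/5) = 0.0576.
Multiplying each by its prior: 2/3 · 0.049383 = 0.032922, 1/3 · 0.0576 = 0.0192; with total 0.052122.
The posterior is then P(bowl A | data) = 0.63163, P(bowl B | data) = 0.36837.
So P(blue next | data) = Σ P(blue next | H) P(H | data) = (2/3)(0.63163) + (3/5)(0.36837) = 0.64211.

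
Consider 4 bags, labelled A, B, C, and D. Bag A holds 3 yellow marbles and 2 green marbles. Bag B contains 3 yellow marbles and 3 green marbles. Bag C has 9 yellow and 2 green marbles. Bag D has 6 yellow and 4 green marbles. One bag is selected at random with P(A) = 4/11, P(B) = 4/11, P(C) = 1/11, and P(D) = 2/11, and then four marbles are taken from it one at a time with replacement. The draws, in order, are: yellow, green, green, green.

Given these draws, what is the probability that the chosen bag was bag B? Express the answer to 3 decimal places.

For each hypothesis, P(data | H) works out to: P(data | bag A) = (3/5)(2/5)(2/5)(2/5) = 0.0384; P(data | bag B) = (3/6)(3/6)(3/6)(3/6) = 0.0625; P(data | bag C) = (9/11)(2/11)(2/11)(2/11) = 0.0049177; P(data | bag D) = (6/10)(4/10)(4/10)(4/10) = 0.0384.
Weighting by the prior gives 4/11 · 0.0384 = 0.013964, 4/11 · 0.0625 = 0.022727, 1/11 · 0.0049177 = 0.00044706, 2/11 · 0.0384 = 0.0069818; summing to 0.04412.
By Bayes' rule, P(bag B | data) = (0.022727) / (0.04412) = 0.51513.

0.515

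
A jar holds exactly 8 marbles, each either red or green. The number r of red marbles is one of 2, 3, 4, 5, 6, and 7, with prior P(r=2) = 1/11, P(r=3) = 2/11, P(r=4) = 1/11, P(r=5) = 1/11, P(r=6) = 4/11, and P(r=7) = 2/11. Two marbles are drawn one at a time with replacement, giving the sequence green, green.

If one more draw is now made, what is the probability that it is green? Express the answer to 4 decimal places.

The likelihood of the observed sequence under each hypothesis: P(data | r = 2) = (6/8)(6/8) = 9/16; P(data | r = 3) = (5/8)(5/8) = 25/64; P(data | r = 4) = (4/8)(4/8) = 1/4; P(data | r = 5) = (3/8)(3/8) = 9/64; P(data | r = 6) = (2/8)(2/8) = 1/16; P(data | r = 7) = (1/8)(1/8) = 1/64.
Multiplying each by its prior: 1/11 · 9/16 = 9/176, 2/11 · 25/64 = 25/352, 1/11 · 1/4 = 1/44, 1/11 · 9/64 = 9/704, 4/11 · 1/16 = 1/44, 2/11 · 1/64 = 1/352; with total 129/704.
Normalising, the posterior is P(r = 2 | data) = 12/43, P(r = 3 | data) = 50/129, P(r = 4 | data) = 16/129, P(r = 5 | data) = 3/43, P(r = 6 | data) = 16/129, P(r = 7 | data) = 2/129.
The predictive probability is P(green next | data) = (3/4)(12/43) + (5/8)(50/129) + (1/2)(16/129) + (3/8)(3/43) + (1/4)(16/129) + (1/8)(2/129) = 197/344.

0.5727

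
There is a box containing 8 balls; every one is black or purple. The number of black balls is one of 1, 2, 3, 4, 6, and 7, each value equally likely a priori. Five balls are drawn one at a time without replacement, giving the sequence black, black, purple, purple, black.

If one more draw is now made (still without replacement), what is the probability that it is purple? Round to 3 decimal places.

0.481

Under each hypothesis, the probability of the observed sequence is: P(data | r = 1) = (1/8)(0/7) = 0; P(data | r = 2) = (2/8)(1/7)(6/6)(5/5)(0/4) = 0; P(data | r = 3) = (3/8)(2/7)(5/6)(4/5)(1/4) = 1/56; P(data | r = 4) = (4/8)(3/7)(4/6)(3/5)(2/4) = 3/70; P(data | r = 6) = (6/8)(5/7)(2/6)(1/5)(4/4) = 1/28; P(data | r = 7) = (7/8)(6/7)(1/6)(0/5) = 0.
The prior-weighted likelihoods are 1/6 · 0 = 0, 1/6 · 0 = 0, 1/6 · 1/56 = 1/336, 1/6 · 3/70 = 1/140, 1/6 · 1/28 = 1/168, 1/6 · 0 = 0; these sum to 9/560.
Normalising, the posterior is P(r = 1 | data) = 0, P(r = 2 | data) = 0, P(r = 3 | data) = 5/27, P(r = 4 | data) = 4/9, P(r = 6 | data) = 10/27, P(r = 7 | data) = 0.
The predictive probability is P(purple next | data) = (1)(5/27) + (2/3)(4/9) + (0)(10/27) = 13/27.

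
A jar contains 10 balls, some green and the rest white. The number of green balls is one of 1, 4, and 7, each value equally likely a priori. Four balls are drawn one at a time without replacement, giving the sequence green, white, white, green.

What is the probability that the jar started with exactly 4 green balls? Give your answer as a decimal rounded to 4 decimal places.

Under each hypothesis, the probability of the observed sequence is: P(data | r = 1) = (1/10)(9/9)(8/8)(0/7) = 0; P(data | r = 4) = (4/10)(6/9)(5/8)(3/7) = 1/14; P(data | r = 7) = (7/10)(3/9)(2/8)(6/7) = 1/20.
Multiplying each by its prior: 1/3 · 0 = 0, 1/3 · 1/14 = 1/42, 1/3 · 1/20 = 1/60; these sum to 17/420.
By Bayes' rule, P(r = 4 | data) = (1/42) / (17/420) = 10/17.

0.5882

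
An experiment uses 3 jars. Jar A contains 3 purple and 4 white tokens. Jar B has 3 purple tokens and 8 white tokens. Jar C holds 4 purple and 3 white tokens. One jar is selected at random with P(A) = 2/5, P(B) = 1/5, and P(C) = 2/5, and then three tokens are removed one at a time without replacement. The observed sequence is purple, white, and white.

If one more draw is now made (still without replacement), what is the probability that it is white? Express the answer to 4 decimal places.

0.4801

Compute the likelihood of the observed sequence for each case: P(data | jar A) = (3/7)(4/6)(3/5) = 0.17143; P(data | jar B) = (3/11)(8/10)(7/9) = 0.1697; P(data | jar C) = (4/7)(3/6)(2/5) = 0.11429.
The prior-weighted likelihoods are 2/5 · 0.17143 = 0.068571, 1/5 · 0.1697 = 0.033939, 2/5 · 0.11429 = 0.045714; summing to 0.14823.
Dividing through by the total gives posterior P(jar A | data) = 0.46262, P(jar B | data) = 0.22897, P(jar C | data) = 0.30841.
Averaging over the posterior, P(white next | data) = (1/2)(0.46262) + (3/4)(0.22897) + (1/4)(0.30841) = 0.48014.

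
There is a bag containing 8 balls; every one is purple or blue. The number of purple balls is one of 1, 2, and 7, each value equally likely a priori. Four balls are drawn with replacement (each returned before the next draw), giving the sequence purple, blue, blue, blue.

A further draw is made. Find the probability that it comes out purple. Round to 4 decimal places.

0.2008

The likelihood of the observed sequence under each hypothesis: P(data | r = 1) = (1/8)(7/8)(7/8)(7/8) = 0.08374; P(data | r = 2) = (2/8)(6/8)(6/8)(6/8) = 0.10547; P(data | r = 7) = (7/8)(1/8)(1/8)(1/8) = 0.001709.
The prior-weighted likelihoods are 1/3 · 0.08374 = 0.027913, 1/3 · 0.10547 = 0.035156, 1/3 · 0.001709 = 0.00056966; these sum to 0.063639.
Dividing through by the total gives posterior P(r = 1 | data) = 0.43862, P(r = 2 | data) = 0.55243, P(r = 7 | data) = 0.0089514.
So P(purple next | data) = Σ P(purple next | H) P(H | data) = (1/8)(0.43862) + (1/4)(0.55243) + (7/8)(0.0089514) = 0.20077.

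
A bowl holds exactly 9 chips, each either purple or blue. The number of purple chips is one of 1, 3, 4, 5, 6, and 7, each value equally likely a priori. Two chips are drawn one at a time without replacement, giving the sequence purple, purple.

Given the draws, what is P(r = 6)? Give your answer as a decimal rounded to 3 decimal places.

For each hypothesis, P(data | H) works out to: P(data | r = 1) = (1/9)(0/8) = 0; P(data | r = 3) = (3/9)(2/8) = 1/12; P(data | r = 4) = (4/9)(3/8) = 1/6; P(data | r = 5) = (5/9)(4/8) = 5/18; P(data | r = 6) = (6/9)(5/8) = 5/12; P(data | r = 7) = (7/9)(6/8) = 7/12.
Multiplying each by its prior: 1/6 · 0 = 0, 1/6 · 1/12 = 1/72, 1/6 · 1/6 = 1/36, 1/6 · 5/18 = 5/108, 1/6 · 5/12 = 5/72, 1/6 · 7/12 = 7/72; with total 55/216.
So P(r = 6 | data) = (5/72) / (55/216) = 3/11.

0.273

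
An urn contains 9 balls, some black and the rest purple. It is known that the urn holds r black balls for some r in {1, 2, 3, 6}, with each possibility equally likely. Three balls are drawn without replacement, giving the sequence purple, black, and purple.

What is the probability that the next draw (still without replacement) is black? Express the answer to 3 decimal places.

For each hypothesis, P(data | H) works out to: P(data | r = 1) = (8/9)(1/8)(7/7) = 1/9; P(data | r = 2) = (7/9)(2/8)(6/7) = 1/6; P(data | r = 3) = (6/9)(3/8)(5/7) = 5/28; P(data | r = 6) = (3/9)(6/8)(2/7) = 1/14.
Weighting by the prior gives 1/4 · 1/9 = 1/36, 1/4 · 1/6 = 1/24, 1/4 · 5/28 = 5/112, 1/4 · 1/14 = 1/56; these sum to 19/144.
The posterior is then P(r = 1 | data) = 4/19, P(r = 2 | data) = 6/19, P(r = 3 | data) = 45/133, P(r = 6 | data) = 18/133.
So P(black next | data) = Σ P(black next | H) P(H | data) = (0)(4/19) + (1/6)(6/19) + (1/3)(45/133) + (5/6)(18/133) = 37/133.

0.278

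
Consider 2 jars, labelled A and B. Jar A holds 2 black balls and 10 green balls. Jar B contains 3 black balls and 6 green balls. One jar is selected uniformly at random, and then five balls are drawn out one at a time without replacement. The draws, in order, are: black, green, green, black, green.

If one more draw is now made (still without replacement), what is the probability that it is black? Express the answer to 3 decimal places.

0.190

Compute the likelihood of the observed sequence for each case: P(data | jar A) = (2/12)(10/11)(9/10)(1/9)(8/8) = 1/66; P(data | jar B) = (3/9)(6/8)(5/7)(2/6)(4/5) = 1/21.
Multiplying each by its prior: 1/2 · 1/66 = 1/132, 1/2 · 1/21 = 1/42; these sum to 29/924.
Normalising, the posterior is P(jar A | data) = 7/29, P(jar B | data) = 22/29.
Averaging over the posterior, P(black next | data) = (0)(7/29) + (1/4)(22/29) = 11/58.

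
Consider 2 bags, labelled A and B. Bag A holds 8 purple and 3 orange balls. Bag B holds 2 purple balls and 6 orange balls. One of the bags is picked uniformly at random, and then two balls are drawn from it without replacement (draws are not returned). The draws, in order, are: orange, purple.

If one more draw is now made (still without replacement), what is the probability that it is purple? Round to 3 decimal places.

For each hypothesis, P(data | H) works out to: P(data | bag A) = (3/11)(8/10) = 0.21818; P(data | bag B) = (6/8)(2/7) = 0.21429.
Weighting by the prior gives 1/2 · 0.21818 = 0.10909, 1/2 · 0.21429 = 0.10714; summing to 0.21623.
The posterior is then P(bag A | data) = 0.5045, P(bag B | data) = 0.4955.
Averaging over the posterior, P(purple next | data) = (7/9)(0.5045) + (1/6)(0.4955) = 0.47497.

0.475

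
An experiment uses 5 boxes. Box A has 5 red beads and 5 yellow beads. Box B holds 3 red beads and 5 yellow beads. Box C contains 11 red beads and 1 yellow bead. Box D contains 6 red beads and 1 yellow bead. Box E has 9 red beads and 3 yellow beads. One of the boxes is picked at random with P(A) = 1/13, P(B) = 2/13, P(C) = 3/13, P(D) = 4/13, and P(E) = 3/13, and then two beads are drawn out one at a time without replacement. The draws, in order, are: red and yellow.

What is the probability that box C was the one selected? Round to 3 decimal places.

0.111

For each hypothesis, P(data | H) works out to: P(data | box A) = (5/10)(5/9) = 0.27778; P(data | box B) = (3/8)(5/7) = 0.26786; P(data | box C) = (11/12)(1/11) = 0.083333; P(data | box D) = (6/7)(1/6) = 0.14286; P(data | box E) = (9/12)(3/11) = 0.20455.
The prior-weighted likelihoods are 1/13 · 0.27778 = 0.021368, 2/13 · 0.26786 = 0.041209, 3/13 · 0.083333 = 0.019231, 4/13 · 0.14286 = 0.043956, 3/13 · 0.20455 = 0.047203; summing to 0.17297.
So P(box C | data) = (0.019231) / (0.17297) = 0.11118.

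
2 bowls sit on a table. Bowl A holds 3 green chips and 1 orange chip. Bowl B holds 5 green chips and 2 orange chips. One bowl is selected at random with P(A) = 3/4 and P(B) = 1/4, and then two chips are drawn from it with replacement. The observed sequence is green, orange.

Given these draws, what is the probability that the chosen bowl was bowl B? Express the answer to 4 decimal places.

The likelihood of the observed sequence under each hypothesis: P(data | bowl A) = (3/4)(1/4) = 0.1875; P(data | bowl B) = (5/7)(2/7) = 0.20408.
Multiplying each by its prior: 3/4 · 0.1875 = 0.14062, 1/4 · 0.20408 = 0.05102; these sum to 0.19165.
So P(bowl B | data) = (0.05102) / (0.19165) = 0.26622.

0.2662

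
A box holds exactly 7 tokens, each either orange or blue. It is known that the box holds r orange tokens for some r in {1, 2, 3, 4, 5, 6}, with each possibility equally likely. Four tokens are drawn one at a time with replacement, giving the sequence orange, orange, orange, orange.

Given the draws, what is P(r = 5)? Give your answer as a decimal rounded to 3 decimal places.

Under each hypothesis, the probability of the observed sequence is: P(data | r = 1) = (1/7)(1/7)(1/7)(1/7) = 0.00041649; P(data | r = 2) = (2/7)(2/7)(2/7)(2/7) = 0.0066639; P(data | r = 3) = (3/7)(3/7)(3/7)(3/7) = 0.033736; P(data | r = 4) = (4/7)(4/7)(4/7)(4/7) = 0.10662; P(data | r = 5) = (5/7)(5/7)(5/7)(5/7) = 0.26031; P(data | r = 6) = (6/7)(6/7)(6/7)(6/7) = 0.53978.
The prior-weighted likelihoods are 1/6 · 0.00041649 = 6.9416e-05, 1/6 · 0.0066639 = 0.0011106, 1/6 · 0.033736 = 0.0056227, 1/6 · 0.10662 = 0.01777, 1/6 · 0.26031 = 0.043385, 1/6 · 0.53978 = 0.089963; with total 0.15792.
Hence P(r = 5 | data) = (0.043385) / (0.15792) = 0.27473.

0.275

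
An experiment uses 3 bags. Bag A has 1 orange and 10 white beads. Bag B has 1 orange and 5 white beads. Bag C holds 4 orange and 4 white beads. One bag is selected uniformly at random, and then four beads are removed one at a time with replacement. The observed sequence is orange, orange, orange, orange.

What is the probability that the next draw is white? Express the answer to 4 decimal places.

For each hypothesis, P(data | H) works out to: P(data | bag A) = (1/11)(1/11)(1/11)(1/11) = 6.8301e-05; P(data | bag B) = (1/6)(1/6)(1/6)(1/6) = 0.0007716; P(data | bag C) = (4/8)(4/8)(4/8)(4/8) = 0.0625.
Multiplying each by its prior: 1/3 · 6.8301e-05 = 2.2767e-05, 1/3 · 0.0007716 = 0.0002572, 1/3 · 0.0625 = 0.020833; with total 0.021113.
Dividing through by the total gives posterior P(bag A | data) = 0.0010783, P(bag B | data) = 0.012182, P(bag C | data) = 0.98674.
The predictive probability is P(white next | data) = (10/11)(0.0010783) + (5/6)(0.012182) + (1/2)(0.98674) = 0.5045.

0.5045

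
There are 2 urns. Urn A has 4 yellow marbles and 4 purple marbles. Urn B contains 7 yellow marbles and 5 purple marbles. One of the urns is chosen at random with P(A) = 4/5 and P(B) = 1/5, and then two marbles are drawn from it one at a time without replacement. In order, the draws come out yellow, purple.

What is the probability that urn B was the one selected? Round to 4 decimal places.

Under each hypothesis, the probability of the observed sequence is: P(data | urn A) = (4/8)(4/7) = 0.28571; P(data | urn B) = (7/12)(5/11) = 0.26515.
Weighting by the prior gives 4/5 · 0.28571 = 0.22857, 1/5 · 0.26515 = 0.05303; these sum to 0.2816.
So P(urn B | data) = (0.05303) / (0.2816) = 0.18832.

0.1883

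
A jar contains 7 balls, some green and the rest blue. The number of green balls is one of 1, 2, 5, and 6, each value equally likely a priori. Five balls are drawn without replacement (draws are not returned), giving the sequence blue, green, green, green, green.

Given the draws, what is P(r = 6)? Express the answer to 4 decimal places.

0.6000

Compute the likelihood of the observed sequence for each case: P(data | r = 1) = (6/7)(1/6)(0/5) = 0; P(data | r = 2) = (5/7)(2/6)(1/5)(0/4) = 0; P(data | r = 5) = (2/7)(5/6)(4/5)(3/4)(2/3) = 2/21; P(data | r = 6) = (1/7)(6/6)(5/5)(4/4)(3/3) = 1/7.
The prior-weighted likelihoods are 1/4 · 0 = 0, 1/4 · 0 = 0, 1/4 · 2/21 = 1/42, 1/4 · 1/7 = 1/28; with total 5/84.
By Bayes' rule, P(r = 6 | data) = (1/28) / (5/84) = 3/5.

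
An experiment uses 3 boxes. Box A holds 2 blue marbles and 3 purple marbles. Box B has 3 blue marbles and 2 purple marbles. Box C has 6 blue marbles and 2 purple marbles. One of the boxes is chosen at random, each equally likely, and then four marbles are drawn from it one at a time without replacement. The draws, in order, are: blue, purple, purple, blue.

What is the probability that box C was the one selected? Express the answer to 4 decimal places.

0.1515

Compute the likelihood of the observed sequence for each case: P(data | box A) = (2/5)(3/4)(2/3)(1/2) = 1/10; P(data | box B) = (3/5)(2/4)(1/3)(2/2) = 1/10; P(data | box C) = (6/8)(2/7)(1/6)(5/5) = 1/28.
The prior-weighted likelihoods are 1/3 · 1/10 = 1/30, 1/3 · 1/10 = 1/30, 1/3 · 1/28 = 1/84; summing to 11/140.
By Bayes' rule, P(box C | data) = (1/84) / (11/140) = 5/33.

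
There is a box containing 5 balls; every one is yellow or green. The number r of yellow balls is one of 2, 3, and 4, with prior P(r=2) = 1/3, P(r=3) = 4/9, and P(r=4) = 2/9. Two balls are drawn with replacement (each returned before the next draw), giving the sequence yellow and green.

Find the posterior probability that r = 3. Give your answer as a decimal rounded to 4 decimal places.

0.4800

For each hypothesis, P(data | H) works out to: P(data | r = 2) = (2/5)(3/5) = 6/25; P(data | r = 3) = (3/5)(2/5) = 6/25; P(data | r = 4) = (4/5)(1/5) = 4/25.
Weighting by the prior gives 1/3 · 6/25 = 2/25, 4/9 · 6/25 = 8/75, 2/9 · 4/25 = 8/225; with total 2/9.
By Bayes' rule, P(r = 3 | data) = (8/75) / (2/9) = 12/25.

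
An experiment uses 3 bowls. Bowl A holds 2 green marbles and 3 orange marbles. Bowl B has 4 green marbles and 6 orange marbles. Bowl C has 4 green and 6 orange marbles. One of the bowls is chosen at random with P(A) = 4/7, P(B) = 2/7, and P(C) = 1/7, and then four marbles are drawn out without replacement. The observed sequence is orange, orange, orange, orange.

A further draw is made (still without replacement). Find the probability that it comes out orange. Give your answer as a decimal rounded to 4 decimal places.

Compute the likelihood of the observed sequence for each case: P(data | bowl A) = (3/5)(2/4)(1/3)(0/2) = 0; P(data | bowl B) = (6/10)(5/9)(4/8)(3/7) = 1/14; P(data | bowl C) = (6/10)(5/9)(4/8)(3/7) = 1/14.
Weighting by the prior gives 4/7 · 0 = 0, 2/7 · 1/14 = 1/49, 1/7 · 1/14 = 1/98; these sum to 3/98.
The posterior is then P(bowl A | data) = 0, P(bowl B | data) = 2/3, P(bowl C | data) = 1/3.
Averaging over the posterior, P(orange next | data) = (1/3)(2/3) + (1/3)(1/3) = 1/3.

0.3333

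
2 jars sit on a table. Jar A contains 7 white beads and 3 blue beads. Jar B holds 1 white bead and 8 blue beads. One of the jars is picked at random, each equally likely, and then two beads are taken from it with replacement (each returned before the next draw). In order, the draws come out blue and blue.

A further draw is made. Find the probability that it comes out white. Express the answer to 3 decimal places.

0.171

For each hypothesis, P(data | H) works out to: P(data | jar A) = (3/10)(3/10) = 0.09; P(data | jar B) = (8/9)(8/9) = 0.79012.
Weighting by the prior gives 1/2 · 0.09 = 0.045, 1/2 · 0.79012 = 0.39506; these sum to 0.44006.
Dividing through by the total gives posterior P(jar A | data) = 0.10226, P(jar B | data) = 0.89774.
The predictive probability is P(white next | data) = (7/10)(0.10226) + (1/9)(0.89774) = 0.17133.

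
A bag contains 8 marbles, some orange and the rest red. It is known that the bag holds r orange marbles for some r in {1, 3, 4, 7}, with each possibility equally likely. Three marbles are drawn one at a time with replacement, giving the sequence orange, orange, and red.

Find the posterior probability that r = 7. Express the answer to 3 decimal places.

Under each hypothesis, the probability of the observed sequence is: P(data | r = 1) = (1/8)(1/8)(7/8) = 0.013672; P(data | r = 3) = (3/8)(3/8)(5/8) = 0.087891; P(data | r = 4) = (4/8)(4/8)(4/8) = 0.125; P(data | r = 7) = (7/8)(7/8)(1/8) = 0.095703.
Multiplying each by its prior: 1/4 · 0.013672 = 0.003418, 1/4 · 0.087891 = 0.021973, 1/4 · 0.125 = 0.03125, 1/4 · 0.095703 = 0.023926; these sum to 0.080566.
Hence P(r = 7 | data) = (0.023926) / (0.080566) = 0.29697.

0.297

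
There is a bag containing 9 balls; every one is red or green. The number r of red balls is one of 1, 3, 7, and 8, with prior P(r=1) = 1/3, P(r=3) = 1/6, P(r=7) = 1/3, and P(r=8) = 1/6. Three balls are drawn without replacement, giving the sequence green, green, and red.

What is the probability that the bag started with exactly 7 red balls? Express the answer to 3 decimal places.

The likelihood of the observed sequence under each hypothesis: P(data | r = 1) = (8/9)(7/8)(1/7) = 0.11111; P(data | r = 3) = (6/9)(5/8)(3/7) = 0.17857; P(data | r = 7) = (2/9)(1/8)(7/7) = 0.027778; P(data | r = 8) = (1/9)(0/8) = 0.
Weighting by the prior gives 1/3 · 0.11111 = 0.037037, 1/6 · 0.17857 = 0.029762, 1/3 · 0.027778 = 0.0092593, 1/6 · 0 = 0; these sum to 0.076058.
So P(r = 7 | data) = (0.0092593) / (0.076058) = 0.12174.

0.122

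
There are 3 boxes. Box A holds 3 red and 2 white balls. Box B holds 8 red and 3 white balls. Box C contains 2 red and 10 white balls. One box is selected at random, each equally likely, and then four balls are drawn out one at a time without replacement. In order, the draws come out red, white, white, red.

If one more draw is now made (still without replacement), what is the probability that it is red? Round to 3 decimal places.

0.865

Compute the likelihood of the observed sequence for each case: P(data | box A) = (3/5)(2/4)(1/3)(2/2) = 1/10; P(data | box B) = (8/11)(3/10)(2/9)(7/8) = 7/165; P(data | box C) = (2/12)(10/11)(9/10)(1/9) = 1/66.
The prior-weighted likelihoods are 1/3 · 1/10 = 1/30, 1/3 · 7/165 = 7/495, 1/3 · 1/66 = 1/198; with total 26/495.
The posterior is then P(box A | data) = 33/52, P(box B | data) = 7/26, P(box C | data) = 5/52.
So P(red next | data) = Σ P(red next | H) P(H | data) = (1)(33/52) + (6/7)(7/26) + (0)(5/52) = 45/52.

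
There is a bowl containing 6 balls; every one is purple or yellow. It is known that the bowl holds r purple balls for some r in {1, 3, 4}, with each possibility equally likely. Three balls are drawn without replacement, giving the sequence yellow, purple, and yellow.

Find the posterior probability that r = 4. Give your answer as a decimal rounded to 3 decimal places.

0.174

Compute the likelihood of the observed sequence for each case: P(data | r = 1) = (5/6)(1/5)(4/4) = 1/6; P(data | r = 3) = (3/6)(3/5)(2/4) = 3/20; P(data | r = 4) = (2/6)(4/5)(1/4) = 1/15.
Multiplying each by its prior: 1/3 · 1/6 = 1/18, 1/3 · 3/20 = 1/20, 1/3 · 1/15 = 1/45; summing to 23/180.
Hence P(r = 4 | data) = (1/45) / (23/180) = 4/23.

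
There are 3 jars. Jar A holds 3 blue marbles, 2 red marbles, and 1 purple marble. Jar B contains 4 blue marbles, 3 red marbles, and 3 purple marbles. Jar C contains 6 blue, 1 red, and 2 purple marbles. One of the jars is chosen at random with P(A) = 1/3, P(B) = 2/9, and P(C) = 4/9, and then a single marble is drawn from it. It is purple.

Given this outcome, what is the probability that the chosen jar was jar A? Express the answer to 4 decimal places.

0.2514

For each hypothesis, P(data | H) works out to: P(data | jar A) = (1/6) = 1/6; P(data | jar B) = (3/10) = 3/10; P(data | jar C) = (2/9) = 2/9.
Weighting by the prior gives 1/3 · 1/6 = 1/18, 2/9 · 3/10 = 1/15, 4/9 · 2/9 = 8/81; with total 179/810.
Therefore the posterior P(jar A | data) = (1/18) / (179/810) = 45/179.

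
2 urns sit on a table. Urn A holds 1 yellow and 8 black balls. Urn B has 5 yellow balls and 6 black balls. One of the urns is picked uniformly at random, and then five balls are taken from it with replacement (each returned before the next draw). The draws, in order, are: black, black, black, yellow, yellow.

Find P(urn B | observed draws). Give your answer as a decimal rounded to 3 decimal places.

0.795

For each hypothesis, P(data | H) works out to: P(data | urn A) = (8/9)(8/9)(8/9)(1/9)(1/9) = 0.0086708; P(data | urn B) = (6/11)(6/11)(6/11)(5/11)(5/11) = 0.03353.
The prior-weighted likelihoods are 1/2 · 0.0086708 = 0.0043354, 1/2 · 0.03353 = 0.016765; with total 0.0211.
So P(urn B | data) = (0.016765) / (0.0211) = 0.79453.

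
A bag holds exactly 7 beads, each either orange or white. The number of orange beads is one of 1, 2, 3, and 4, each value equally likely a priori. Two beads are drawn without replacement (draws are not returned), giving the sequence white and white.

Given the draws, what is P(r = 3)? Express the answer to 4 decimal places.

0.1765

For each hypothesis, P(data | H) works out to: P(data | r = 1) = (6/7)(5/6) = 5/7; P(data | r = 2) = (5/7)(4/6) = 10/21; P(data | r = 3) = (4/7)(3/6) = 2/7; P(data | r = 4) = (3/7)(2/6) = 1/7.
Multiplying each by its prior: 1/4 · 5/7 = 5/28, 1/4 · 10/21 = 5/42, 1/4 · 2/7 = 1/14, 1/4 · 1/7 = 1/28; with total 17/42.
By Bayes' rule, P(r = 3 | data) = (1/14) / (17/42) = 3/17.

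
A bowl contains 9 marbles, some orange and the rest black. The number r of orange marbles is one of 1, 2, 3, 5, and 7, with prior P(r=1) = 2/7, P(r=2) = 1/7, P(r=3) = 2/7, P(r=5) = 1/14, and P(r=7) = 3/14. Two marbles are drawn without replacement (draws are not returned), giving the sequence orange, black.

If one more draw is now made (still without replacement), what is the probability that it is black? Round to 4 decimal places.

0.6289

Compute the likelihood of the observed sequence for each case: P(data | r = 1) = (1/9)(8/8) = 1/9; P(data | r = 2) = (2/9)(7/8) = 7/36; P(data | r = 3) = (3/9)(6/8) = 1/4; P(data | r = 5) = (5/9)(4/8) = 5/18; P(data | r = 7) = (7/9)(2/8) = 7/36.
Multiplying each by its prior: 2/7 · 1/9 = 2/63, 1/7 · 7/36 = 1/36, 2/7 · 1/4 = 1/14, 1/14 · 5/18 = 5/252, 3/14 · 7/36 = 1/24; summing to 97/504.
Dividing through by the total gives posterior P(r = 1 | data) = 16/97, P(r = 2 | data) = 14/97, P(r = 3 | data) = 36/97, P(r = 5 | data) = 10/97, P(r = 7 | data) = 21/97.
So P(black next | data) = Σ P(black next | H) P(H | data) = (1)(16/97) + (6/7)(14/97) + (5/7)(36/97) + (3/7)(10/97) + (1/7)(21/97) = 61/97.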